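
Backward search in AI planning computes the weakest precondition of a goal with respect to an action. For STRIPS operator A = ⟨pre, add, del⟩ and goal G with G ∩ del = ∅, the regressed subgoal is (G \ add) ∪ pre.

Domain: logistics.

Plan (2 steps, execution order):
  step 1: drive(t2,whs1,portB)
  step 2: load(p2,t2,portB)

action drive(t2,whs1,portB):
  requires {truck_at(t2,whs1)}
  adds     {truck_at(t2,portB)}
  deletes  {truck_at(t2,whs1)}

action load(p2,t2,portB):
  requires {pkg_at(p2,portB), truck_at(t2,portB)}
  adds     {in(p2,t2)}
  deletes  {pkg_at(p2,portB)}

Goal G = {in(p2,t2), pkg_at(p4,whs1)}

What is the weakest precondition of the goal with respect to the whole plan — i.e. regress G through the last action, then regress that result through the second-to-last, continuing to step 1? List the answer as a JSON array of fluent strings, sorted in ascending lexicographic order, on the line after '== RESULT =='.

Work backward from the goal:
  through step 2 (load(p2,t2,portB)): drop {in(p2,t2)}, keep {pkg_at(p4,whs1)}, require {pkg_at(p2,portB), truck_at(t2,portB)}
    → {pkg_at(p2,portB), pkg_at(p4,whs1), truck_at(t2,portB)}
  through step 1 (drive(t2,whs1,portB)): drop {truck_at(t2,portB)}, keep {pkg_at(p2,portB), pkg_at(p4,whs1)}, require {truck_at(t2,whs1)}
    → {pkg_at(p2,portB), pkg_at(p4,whs1), truck_at(t2,whs1)}

== RESULT ==
["pkg_at(p2,portB)", "pkg_at(p4,whs1)", "truck_at(t2,whs1)"]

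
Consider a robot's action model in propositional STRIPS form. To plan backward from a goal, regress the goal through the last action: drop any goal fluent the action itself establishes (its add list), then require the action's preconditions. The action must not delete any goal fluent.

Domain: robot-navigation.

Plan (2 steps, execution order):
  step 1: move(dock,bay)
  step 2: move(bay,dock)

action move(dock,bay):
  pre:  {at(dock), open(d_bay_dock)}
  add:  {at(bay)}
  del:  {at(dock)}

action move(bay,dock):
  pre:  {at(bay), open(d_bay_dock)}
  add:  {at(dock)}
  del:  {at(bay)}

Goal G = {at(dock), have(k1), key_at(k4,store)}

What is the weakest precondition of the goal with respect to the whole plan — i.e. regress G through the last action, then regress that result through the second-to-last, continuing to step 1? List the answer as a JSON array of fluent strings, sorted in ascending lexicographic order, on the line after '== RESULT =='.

Work backward from the goal:
  through step 2 (move(bay,dock)): drop {at(dock)}, keep {have(k1), key_at(k4,store)}, require {at(bay), open(d_bay_dock)}
    → {at(bay), have(k1), key_at(k4,store), open(d_bay_dock)}
  through step 1 (move(dock,bay)): drop {at(bay)}, keep {have(k1), key_at(k4,store), open(d_bay_dock)}, require {at(dock), open(d_bay_dock)}
    → {at(dock), have(k1), key_at(k4,store), open(d_bay_dock)}

== RESULT ==
["at(dock)", "have(k1)", "key_at(k4,store)", "open(d_bay_dock)"]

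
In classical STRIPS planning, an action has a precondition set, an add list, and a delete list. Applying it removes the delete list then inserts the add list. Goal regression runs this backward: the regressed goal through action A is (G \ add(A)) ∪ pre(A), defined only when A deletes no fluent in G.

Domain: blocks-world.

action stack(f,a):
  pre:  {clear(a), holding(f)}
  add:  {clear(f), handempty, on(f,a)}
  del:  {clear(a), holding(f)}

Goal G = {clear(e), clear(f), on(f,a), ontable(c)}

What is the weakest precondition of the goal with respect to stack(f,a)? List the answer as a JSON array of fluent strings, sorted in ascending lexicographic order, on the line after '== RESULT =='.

Regress:
  G ∩ del = {}  (empty — regression defined)
  G \ add = {clear(e), clear(f), on(f,a), ontable(c)} \ {clear(f), handempty, on(f,a)} = {clear(e), ontable(c)}
  ∪ pre   = {clear(e), ontable(c)} ∪ {clear(a), holding(f)}
          = {clear(a), clear(e), holding(f), ontable(c)}

== RESULT ==
["clear(a)", "clear(e)", "holding(f)", "ontable(c)"]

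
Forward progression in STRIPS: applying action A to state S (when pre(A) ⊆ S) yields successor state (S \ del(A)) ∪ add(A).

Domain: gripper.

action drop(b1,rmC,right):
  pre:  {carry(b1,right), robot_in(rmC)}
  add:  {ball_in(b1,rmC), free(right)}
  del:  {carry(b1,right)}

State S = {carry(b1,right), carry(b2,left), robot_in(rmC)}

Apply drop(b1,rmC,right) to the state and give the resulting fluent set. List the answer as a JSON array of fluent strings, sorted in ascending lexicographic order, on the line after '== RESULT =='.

Compute (S \ del) ∪ add:
  pre ⊆ S: {carry(b1,right), robot_in(rmC)} ⊆ S  — applicable
  S \ del = {carry(b2,left), robot_in(rmC)}
  ∪ add   = {ball_in(b1,rmC), carry(b2,left), free(right), robot_in(rmC)}

== RESULT ==
["ball_in(b1,rmC)", "carry(b2,left)", "free(right)", "robot_in(rmC)"]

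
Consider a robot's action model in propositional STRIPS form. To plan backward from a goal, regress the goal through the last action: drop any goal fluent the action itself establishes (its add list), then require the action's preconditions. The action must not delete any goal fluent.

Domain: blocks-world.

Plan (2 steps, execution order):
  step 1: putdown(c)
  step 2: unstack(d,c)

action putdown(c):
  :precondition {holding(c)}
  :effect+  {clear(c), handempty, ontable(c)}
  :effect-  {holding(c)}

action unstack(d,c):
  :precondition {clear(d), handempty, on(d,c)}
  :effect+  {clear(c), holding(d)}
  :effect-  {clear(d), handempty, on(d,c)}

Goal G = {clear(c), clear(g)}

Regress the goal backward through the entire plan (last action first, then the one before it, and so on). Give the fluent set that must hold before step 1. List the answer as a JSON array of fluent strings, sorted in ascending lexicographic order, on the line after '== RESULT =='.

Regress step by step:
  through step 2 (unstack(d,c)): drop {clear(c)}, keep {clear(g)}, require {clear(d), handempty, on(d,c)}
    → {clear(d), clear(g), handempty, on(d,c)}
  through step 1 (putdown(c)): drop {handempty}, keep {clear(d), clear(g), on(d,c)}, require {holding(c)}
    → {clear(d), clear(g), holding(c), on(d,c)}

== RESULT ==
["clear(d)", "clear(g)", "holding(c)", "on(d,c)"]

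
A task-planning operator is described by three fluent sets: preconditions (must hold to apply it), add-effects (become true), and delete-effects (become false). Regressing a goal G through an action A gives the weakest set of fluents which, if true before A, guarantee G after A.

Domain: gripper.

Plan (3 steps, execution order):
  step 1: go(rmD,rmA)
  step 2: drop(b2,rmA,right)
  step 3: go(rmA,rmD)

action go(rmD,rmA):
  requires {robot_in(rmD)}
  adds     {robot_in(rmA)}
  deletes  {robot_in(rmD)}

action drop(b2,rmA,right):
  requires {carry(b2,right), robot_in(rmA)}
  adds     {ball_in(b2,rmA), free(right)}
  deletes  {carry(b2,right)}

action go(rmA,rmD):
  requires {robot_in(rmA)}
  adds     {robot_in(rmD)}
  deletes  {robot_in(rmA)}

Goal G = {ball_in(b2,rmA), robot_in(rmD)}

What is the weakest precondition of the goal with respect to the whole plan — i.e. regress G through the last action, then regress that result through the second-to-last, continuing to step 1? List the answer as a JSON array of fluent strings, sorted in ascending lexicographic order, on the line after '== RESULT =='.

Work backward from the goal:
  through step 3 (go(rmA,rmD)): drop {robot_in(rmD)}, keep {ball_in(b2,rmA)}, require {robot_in(rmA)}
    → {ball_in(b2,rmA), robot_in(rmA)}
  through step 2 (drop(b2,rmA,right)): drop {ball_in(b2,rmA)}, keep {robot_in(rmA)}, require {carry(b2,right), robot_in(rmA)}
    → {carry(b2,right), robot_in(rmA)}
  through step 1 (go(rmD,rmA)): drop {robot_in(rmA)}, keep {carry(b2,right)}, require {robot_in(rmD)}
    → {carry(b2,right), robot_in(rmD)}

== RESULT ==
["carry(b2,right)", "robot_in(rmD)"]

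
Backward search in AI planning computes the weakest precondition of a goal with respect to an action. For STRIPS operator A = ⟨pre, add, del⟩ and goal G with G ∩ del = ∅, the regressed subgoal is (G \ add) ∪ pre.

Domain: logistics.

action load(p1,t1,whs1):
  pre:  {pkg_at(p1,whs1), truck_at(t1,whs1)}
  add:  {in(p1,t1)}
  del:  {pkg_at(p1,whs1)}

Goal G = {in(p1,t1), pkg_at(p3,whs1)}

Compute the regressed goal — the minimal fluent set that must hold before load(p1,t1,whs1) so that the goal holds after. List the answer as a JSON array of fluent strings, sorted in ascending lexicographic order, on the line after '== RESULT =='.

Regress:
  G ∩ del = {}  (empty — regression defined)
  G \ add = {in(p1,t1), pkg_at(p3,whs1)} \ {in(p1,t1)} = {pkg_at(p3,whs1)}
  ∪ pre   = {pkg_at(p3,whs1)} ∪ {pkg_at(p1,whs1), truck_at(t1,whs1)}
          = {pkg_at(p1,whs1), pkg_at(p3,whs1), truck_at(t1,whs1)}

== RESULT ==
["pkg_at(p1,whs1)", "pkg_at(p3,whs1)", "truck_at(t1,whs1)"]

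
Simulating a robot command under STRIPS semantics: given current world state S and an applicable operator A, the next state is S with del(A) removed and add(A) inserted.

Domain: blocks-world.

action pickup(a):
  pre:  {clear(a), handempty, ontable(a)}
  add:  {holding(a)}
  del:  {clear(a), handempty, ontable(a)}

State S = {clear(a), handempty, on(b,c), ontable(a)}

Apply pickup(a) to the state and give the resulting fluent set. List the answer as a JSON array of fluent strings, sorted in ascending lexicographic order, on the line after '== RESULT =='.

Compute (S \ del) ∪ add:
  pre ⊆ S: {clear(a), handempty, ontable(a)} ⊆ S  — applicable
  S \ del = {on(b,c)}
  ∪ add   = {holding(a), on(b,c)}

== RESULT ==
["holding(a)", "on(b,c)"]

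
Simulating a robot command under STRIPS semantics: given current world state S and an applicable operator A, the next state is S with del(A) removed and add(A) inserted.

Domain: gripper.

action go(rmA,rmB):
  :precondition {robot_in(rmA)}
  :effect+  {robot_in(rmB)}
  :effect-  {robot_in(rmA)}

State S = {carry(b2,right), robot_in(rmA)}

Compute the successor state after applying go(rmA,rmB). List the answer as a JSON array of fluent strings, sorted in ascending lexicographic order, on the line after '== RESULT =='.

Progress:
  pre ⊆ S: {robot_in(rmA)} ⊆ S  — applicable
  S \ del = {carry(b2,right)}
  ∪ add   = {carry(b2,right), robot_in(rmB)}

== RESULT ==
["carry(b2,right)", "robot_in(rmB)"]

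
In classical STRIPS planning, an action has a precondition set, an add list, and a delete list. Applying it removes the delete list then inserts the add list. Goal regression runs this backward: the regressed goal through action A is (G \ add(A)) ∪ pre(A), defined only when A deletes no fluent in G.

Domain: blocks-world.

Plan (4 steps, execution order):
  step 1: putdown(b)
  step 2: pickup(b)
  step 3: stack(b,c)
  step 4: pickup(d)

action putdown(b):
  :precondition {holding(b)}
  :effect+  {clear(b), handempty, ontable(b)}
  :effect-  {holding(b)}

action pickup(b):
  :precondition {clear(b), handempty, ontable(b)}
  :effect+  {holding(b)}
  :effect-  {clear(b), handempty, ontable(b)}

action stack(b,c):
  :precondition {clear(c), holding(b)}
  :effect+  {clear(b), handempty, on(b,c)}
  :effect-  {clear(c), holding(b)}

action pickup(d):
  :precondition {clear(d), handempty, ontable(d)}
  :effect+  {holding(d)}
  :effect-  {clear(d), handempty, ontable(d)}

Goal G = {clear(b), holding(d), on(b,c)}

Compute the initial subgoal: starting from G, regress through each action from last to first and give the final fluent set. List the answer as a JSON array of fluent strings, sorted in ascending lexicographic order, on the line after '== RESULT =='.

Regress step by step:
  through step 4 (pickup(d)): drop {holding(d)}, keep {clear(b), on(b,c)}, require {clear(d), handempty, ontable(d)}
    → {clear(b), clear(d), handempty, on(b,c), ontable(d)}
  through step 3 (stack(b,c)): drop {clear(b), handempty, on(b,c)}, keep {clear(d), ontable(d)}, require {clear(c), holding(b)}
    → {clear(c), clear(d), holding(b), ontable(d)}
  through step 2 (pickup(b)): drop {holding(b)}, keep {clear(c), clear(d), ontable(d)}, require {clear(b), handempty, ontable(b)}
    → {clear(b), clear(c), clear(d), handempty, ontable(b), ontable(d)}
  through step 1 (putdown(b)): drop {clear(b), handempty, ontable(b)}, keep {clear(c), clear(d), ontable(d)}, require {holding(b)}
    → {clear(c), clear(d), holding(b), ontable(d)}

== RESULT ==
["clear(c)", "clear(d)", "holding(b)", "ontable(d)"]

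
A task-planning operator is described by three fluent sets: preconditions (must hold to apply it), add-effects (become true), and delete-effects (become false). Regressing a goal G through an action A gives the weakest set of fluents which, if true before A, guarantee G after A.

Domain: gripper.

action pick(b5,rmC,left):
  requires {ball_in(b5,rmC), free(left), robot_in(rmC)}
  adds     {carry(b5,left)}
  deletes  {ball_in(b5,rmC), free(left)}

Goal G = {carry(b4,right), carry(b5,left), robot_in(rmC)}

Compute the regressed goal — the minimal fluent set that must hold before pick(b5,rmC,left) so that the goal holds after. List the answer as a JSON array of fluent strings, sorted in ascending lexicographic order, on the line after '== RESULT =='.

Compute (G \ add) ∪ pre:
  G ∩ del = {}  (empty — regression defined)
  G \ add = {carry(b4,right), carry(b5,left), robot_in(rmC)} \ {carry(b5,left)} = {carry(b4,right), robot_in(rmC)}
  ∪ pre   = {carry(b4,right), robot_in(rmC)} ∪ {ball_in(b5,rmC), free(left), robot_in(rmC)}
          = {ball_in(b5,rmC), carry(b4,right), free(left), robot_in(rmC)}

== RESULT ==
["ball_in(b5,rmC)", "carry(b4,right)", "free(left)", "robot_in(rmC)"]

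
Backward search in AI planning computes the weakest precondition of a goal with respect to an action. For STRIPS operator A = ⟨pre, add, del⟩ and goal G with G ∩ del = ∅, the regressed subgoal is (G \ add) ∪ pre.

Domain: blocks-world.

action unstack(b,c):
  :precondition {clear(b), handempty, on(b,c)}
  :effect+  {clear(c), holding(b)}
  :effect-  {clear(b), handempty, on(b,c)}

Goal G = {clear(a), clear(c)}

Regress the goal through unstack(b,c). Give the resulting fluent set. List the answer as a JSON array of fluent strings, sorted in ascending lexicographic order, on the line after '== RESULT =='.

Regress:
  G ∩ del = {}  (empty — regression defined)
  G \ add = {clear(a), clear(c)} \ {clear(c), holding(b)} = {clear(a)}
  ∪ pre   = {clear(a)} ∪ {clear(b), handempty, on(b,c)}
          = {clear(a), clear(b), handempty, on(b,c)}

== RESULT ==
["clear(a)", "clear(b)", "handempty", "on(b,c)"]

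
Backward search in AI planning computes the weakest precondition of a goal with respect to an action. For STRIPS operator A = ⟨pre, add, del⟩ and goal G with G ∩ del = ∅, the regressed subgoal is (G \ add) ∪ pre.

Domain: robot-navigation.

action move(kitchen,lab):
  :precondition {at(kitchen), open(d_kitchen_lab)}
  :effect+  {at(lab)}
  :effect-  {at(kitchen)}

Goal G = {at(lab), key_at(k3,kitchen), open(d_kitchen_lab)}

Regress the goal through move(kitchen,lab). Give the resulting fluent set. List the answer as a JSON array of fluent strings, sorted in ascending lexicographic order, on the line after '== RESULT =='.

Regress:
  G ∩ del = {}  (empty — regression defined)
  G \ add = {at(lab), key_at(k3,kitchen), open(d_kitchen_lab)} \ {at(lab)} = {key_at(k3,kitchen), open(d_kitchen_lab)}
  ∪ pre   = {key_at(k3,kitchen), open(d_kitchen_lab)} ∪ {at(kitchen), open(d_kitchen_lab)}
          = {at(kitchen), key_at(k3,kitchen), open(d_kitchen_lab)}

== RESULT ==
["at(kitchen)", "key_at(k3,kitchen)", "open(d_kitchen_lab)"]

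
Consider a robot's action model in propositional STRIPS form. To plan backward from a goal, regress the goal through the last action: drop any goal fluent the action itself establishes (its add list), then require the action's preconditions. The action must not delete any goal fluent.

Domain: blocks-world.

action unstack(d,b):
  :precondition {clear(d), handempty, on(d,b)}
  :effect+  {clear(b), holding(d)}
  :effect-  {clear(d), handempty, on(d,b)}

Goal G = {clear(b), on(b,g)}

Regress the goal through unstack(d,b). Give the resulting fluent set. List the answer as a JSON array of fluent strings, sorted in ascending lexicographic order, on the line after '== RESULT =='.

Regress:
  G ∩ del = {}  (empty — regression defined)
  G \ add = {clear(b), on(b,g)} \ {clear(b), holding(d)} = {on(b,g)}
  ∪ pre   = {on(b,g)} ∪ {clear(d), handempty, on(d,b)}
          = {clear(d), handempty, on(b,g), on(d,b)}

== RESULT ==
["clear(d)", "handempty", "on(b,g)", "on(d,b)"]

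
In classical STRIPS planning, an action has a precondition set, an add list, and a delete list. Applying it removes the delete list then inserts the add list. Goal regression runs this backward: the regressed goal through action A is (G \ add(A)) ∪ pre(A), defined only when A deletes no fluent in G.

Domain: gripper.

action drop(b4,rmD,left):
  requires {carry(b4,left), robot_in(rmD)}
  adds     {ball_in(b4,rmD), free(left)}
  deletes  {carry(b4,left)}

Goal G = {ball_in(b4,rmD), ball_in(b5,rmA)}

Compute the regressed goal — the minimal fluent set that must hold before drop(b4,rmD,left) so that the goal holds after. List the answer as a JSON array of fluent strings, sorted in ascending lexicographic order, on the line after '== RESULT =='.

Regress:
  G ∩ del = {}  (empty — regression defined)
  G \ add = {ball_in(b4,rmD), ball_in(b5,rmA)} \ {ball_in(b4,rmD), free(left)} = {ball_in(b5,rmA)}
  ∪ pre   = {ball_in(b5,rmA)} ∪ {carry(b4,left), robot_in(rmD)}
          = {ball_in(b5,rmA), carry(b4,left), robot_in(rmD)}

== RESULT ==
["ball_in(b5,rmA)", "carry(b4,left)", "robot_in(rmD)"]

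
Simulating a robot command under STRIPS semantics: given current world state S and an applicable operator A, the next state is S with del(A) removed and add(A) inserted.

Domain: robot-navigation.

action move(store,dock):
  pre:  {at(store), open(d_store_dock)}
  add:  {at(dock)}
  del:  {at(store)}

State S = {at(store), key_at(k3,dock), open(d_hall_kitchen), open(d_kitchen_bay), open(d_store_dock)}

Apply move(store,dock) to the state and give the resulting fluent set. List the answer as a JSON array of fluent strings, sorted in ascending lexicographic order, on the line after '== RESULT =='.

Progress:
  pre ⊆ S: {at(store), open(d_store_dock)} ⊆ S  — applicable
  S \ del = {key_at(k3,dock), open(d_hall_kitchen), open(d_kitchen_bay), open(d_store_dock)}
  ∪ add   = {at(dock), key_at(k3,dock), open(d_hall_kitchen), open(d_kitchen_bay), open(d_store_dock)}

== RESULT ==
["at(dock)", "key_at(k3,dock)", "open(d_hall_kitchen)", "open(d_kitchen_bay)", "open(d_store_dock)"]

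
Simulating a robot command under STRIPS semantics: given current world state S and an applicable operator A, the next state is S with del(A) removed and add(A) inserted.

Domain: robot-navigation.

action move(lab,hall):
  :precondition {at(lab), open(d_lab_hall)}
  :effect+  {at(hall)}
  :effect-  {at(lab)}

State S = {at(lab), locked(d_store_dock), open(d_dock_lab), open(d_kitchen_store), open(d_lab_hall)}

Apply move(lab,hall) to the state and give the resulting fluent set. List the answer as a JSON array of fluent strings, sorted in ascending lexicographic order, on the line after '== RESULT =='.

Progress:
  pre ⊆ S: {at(lab), open(d_lab_hall)} ⊆ S  — applicable
  S \ del = {locked(d_store_dock), open(d_dock_lab), open(d_kitchen_store), open(d_lab_hall)}
  ∪ add   = {at(hall), locked(d_store_dock), open(d_dock_lab), open(d_kitchen_store), open(d_lab_hall)}

== RESULT ==
["at(hall)", "locked(d_store_dock)", "open(d_dock_lab)", "open(d_kitchen_store)", "open(d_lab_hall)"]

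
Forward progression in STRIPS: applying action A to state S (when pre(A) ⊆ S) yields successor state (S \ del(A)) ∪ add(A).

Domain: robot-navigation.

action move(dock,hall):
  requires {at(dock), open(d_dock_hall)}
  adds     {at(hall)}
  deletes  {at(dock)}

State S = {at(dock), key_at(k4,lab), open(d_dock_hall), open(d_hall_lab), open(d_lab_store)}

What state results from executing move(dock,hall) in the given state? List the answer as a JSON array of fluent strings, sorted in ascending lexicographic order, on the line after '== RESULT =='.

Compute (S \ del) ∪ add:
  pre ⊆ S: {at(dock), open(d_dock_hall)} ⊆ S  — applicable
  S \ del = {key_at(k4,lab), open(d_dock_hall), open(d_hall_lab), open(d_lab_store)}
  ∪ add   = {at(hall), key_at(k4,lab), open(d_dock_hall), open(d_hall_lab), open(d_lab_store)}

== RESULT ==
["at(hall)", "key_at(k4,lab)", "open(d_dock_hall)", "open(d_hall_lab)", "open(d_lab_store)"]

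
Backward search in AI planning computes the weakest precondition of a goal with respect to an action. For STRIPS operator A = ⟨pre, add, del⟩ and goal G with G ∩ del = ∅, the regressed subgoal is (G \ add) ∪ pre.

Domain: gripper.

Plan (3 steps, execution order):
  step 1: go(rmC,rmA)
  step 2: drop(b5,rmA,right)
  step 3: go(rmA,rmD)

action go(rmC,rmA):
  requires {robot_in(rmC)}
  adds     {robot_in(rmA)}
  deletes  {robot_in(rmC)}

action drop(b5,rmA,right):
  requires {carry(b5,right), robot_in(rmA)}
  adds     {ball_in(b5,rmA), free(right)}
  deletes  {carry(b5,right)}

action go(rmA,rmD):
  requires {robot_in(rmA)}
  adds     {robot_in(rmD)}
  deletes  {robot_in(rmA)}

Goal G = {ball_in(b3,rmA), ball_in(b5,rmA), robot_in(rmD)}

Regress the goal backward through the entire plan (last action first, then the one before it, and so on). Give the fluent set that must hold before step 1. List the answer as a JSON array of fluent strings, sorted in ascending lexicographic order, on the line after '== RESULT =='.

Work backward from the goal:
  through step 3 (go(rmA,rmD)): drop {robot_in(rmD)}, keep {ball_in(b3,rmA), ball_in(b5,rmA)}, require {robot_in(rmA)}
    → {ball_in(b3,rmA), ball_in(b5,rmA), robot_in(rmA)}
  through step 2 (drop(b5,rmA,right)): drop {ball_in(b5,rmA)}, keep {ball_in(b3,rmA), robot_in(rmA)}, require {carry(b5,right), robot_in(rmA)}
    → {ball_in(b3,rmA), carry(b5,right), robot_in(rmA)}
  through step 1 (go(rmC,rmA)): drop {robot_in(rmA)}, keep {ball_in(b3,rmA), carry(b5,right)}, require {robot_in(rmC)}
    → {ball_in(b3,rmA), carry(b5,right), robot_in(rmC)}

== RESULT ==
["ball_in(b3,rmA)", "carry(b5,right)", "robot_in(rmC)"]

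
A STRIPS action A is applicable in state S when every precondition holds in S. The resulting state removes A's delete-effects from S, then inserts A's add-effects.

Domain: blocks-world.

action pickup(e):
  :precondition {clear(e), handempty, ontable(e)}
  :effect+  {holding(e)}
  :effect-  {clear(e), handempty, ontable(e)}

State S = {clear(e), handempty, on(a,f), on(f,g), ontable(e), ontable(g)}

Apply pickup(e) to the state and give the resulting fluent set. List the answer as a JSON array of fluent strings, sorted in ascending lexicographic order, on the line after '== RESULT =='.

Compute (S \ del) ∪ add:
  pre ⊆ S: {clear(e), handempty, ontable(e)} ⊆ S  — applicable
  S \ del = {on(a,f), on(f,g), ontable(g)}
  ∪ add   = {holding(e), on(a,f), on(f,g), ontable(g)}

== RESULT ==
["holding(e)", "on(a,f)", "on(f,g)", "ontable(g)"]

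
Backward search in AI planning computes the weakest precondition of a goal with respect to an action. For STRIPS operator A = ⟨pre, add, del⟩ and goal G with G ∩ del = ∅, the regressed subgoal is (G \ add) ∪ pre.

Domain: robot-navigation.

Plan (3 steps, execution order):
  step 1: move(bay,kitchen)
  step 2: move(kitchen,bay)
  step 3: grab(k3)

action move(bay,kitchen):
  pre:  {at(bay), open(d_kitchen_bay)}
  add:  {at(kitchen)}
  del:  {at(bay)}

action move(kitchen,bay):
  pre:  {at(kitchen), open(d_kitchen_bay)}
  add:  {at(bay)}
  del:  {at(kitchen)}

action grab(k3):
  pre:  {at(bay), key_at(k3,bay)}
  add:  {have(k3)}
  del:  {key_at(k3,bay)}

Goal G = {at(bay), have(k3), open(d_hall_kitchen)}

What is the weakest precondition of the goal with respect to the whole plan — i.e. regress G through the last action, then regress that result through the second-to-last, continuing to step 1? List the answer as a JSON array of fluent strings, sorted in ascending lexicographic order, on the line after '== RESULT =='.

Regress step by step:
  through step 3 (grab(k3)): drop {have(k3)}, keep {at(bay), open(d_hall_kitchen)}, require {at(bay), key_at(k3,bay)}
    → {at(bay), key_at(k3,bay), open(d_hall_kitchen)}
  through step 2 (move(kitchen,bay)): drop {at(bay)}, keep {key_at(k3,bay), open(d_hall_kitchen)}, require {at(kitchen), open(d_kitchen_bay)}
    → {at(kitchen), key_at(k3,bay), open(d_hall_kitchen), open(d_kitchen_bay)}
  through step 1 (move(bay,kitchen)): drop {at(kitchen)}, keep {key_at(k3,bay), open(d_hall_kitchen), open(d_kitchen_bay)}, require {at(bay), open(d_kitchen_bay)}
    → {at(bay), key_at(k3,bay), open(d_hall_kitchen), open(d_kitchen_bay)}

== RESULT ==
["at(bay)", "key_at(k3,bay)", "open(d_hall_kitchen)", "open(d_kitchen_bay)"]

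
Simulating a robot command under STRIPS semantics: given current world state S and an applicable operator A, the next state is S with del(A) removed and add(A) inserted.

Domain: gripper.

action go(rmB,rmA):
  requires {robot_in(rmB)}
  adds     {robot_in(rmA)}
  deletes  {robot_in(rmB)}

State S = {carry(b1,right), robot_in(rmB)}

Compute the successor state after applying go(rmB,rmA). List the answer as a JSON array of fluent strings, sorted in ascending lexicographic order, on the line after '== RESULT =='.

Compute (S \ del) ∪ add:
  pre ⊆ S: {robot_in(rmB)} ⊆ S  — applicable
  S \ del = {carry(b1,right)}
  ∪ add   = {carry(b1,right), robot_in(rmA)}

== RESULT ==
["carry(b1,right)", "robot_in(rmA)"]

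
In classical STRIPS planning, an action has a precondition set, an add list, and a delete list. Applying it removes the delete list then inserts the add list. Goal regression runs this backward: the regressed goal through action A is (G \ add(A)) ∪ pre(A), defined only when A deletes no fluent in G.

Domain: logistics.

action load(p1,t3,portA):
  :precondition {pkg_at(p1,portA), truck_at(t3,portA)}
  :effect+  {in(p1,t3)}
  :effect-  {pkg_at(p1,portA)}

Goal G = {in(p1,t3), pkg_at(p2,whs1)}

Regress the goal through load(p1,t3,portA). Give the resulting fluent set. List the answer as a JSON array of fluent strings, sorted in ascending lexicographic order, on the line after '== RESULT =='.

Regress:
  G ∩ del = {}  (empty — regression defined)
  G \ add = {in(p1,t3), pkg_at(p2,whs1)} \ {in(p1,t3)} = {pkg_at(p2,whs1)}
  ∪ pre   = {pkg_at(p2,whs1)} ∪ {pkg_at(p1,portA), truck_at(t3,portA)}
          = {pkg_at(p1,portA), pkg_at(p2,whs1), truck_at(t3,portA)}

== RESULT ==
["pkg_at(p1,portA)", "pkg_at(p2,whs1)", "truck_at(t3,portA)"]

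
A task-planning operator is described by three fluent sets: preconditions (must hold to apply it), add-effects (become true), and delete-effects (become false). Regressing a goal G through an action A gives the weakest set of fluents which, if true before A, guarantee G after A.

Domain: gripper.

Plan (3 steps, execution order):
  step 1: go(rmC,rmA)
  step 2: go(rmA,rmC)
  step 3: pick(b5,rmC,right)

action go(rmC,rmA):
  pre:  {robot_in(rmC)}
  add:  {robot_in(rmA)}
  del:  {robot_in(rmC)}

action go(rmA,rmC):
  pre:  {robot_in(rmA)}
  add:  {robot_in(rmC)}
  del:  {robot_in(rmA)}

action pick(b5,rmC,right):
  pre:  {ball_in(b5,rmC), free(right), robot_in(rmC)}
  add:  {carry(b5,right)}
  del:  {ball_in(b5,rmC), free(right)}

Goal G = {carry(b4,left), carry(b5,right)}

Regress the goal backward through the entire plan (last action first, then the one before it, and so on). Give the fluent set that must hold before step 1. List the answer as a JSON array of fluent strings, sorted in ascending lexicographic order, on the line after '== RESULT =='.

Work backward from the goal:
  through step 3 (pick(b5,rmC,right)): drop {carry(b5,right)}, keep {carry(b4,left)}, require {ball_in(b5,rmC), free(right), robot_in(rmC)}
    → {ball_in(b5,rmC), carry(b4,left), free(right), robot_in(rmC)}
  through step 2 (go(rmA,rmC)): drop {robot_in(rmC)}, keep {ball_in(b5,rmC), carry(b4,left), free(right)}, require {robot_in(rmA)}
    → {ball_in(b5,rmC), carry(b4,left), free(right), robot_in(rmA)}
  through step 1 (go(rmC,rmA)): drop {robot_in(rmA)}, keep {ball_in(b5,rmC), carry(b4,left), free(right)}, require {robot_in(rmC)}
    → {ball_in(b5,rmC), carry(b4,left), free(right), robot_in(rmC)}

== RESULT ==
["ball_in(b5,rmC)", "carry(b4,left)", "free(right)", "robot_in(rmC)"]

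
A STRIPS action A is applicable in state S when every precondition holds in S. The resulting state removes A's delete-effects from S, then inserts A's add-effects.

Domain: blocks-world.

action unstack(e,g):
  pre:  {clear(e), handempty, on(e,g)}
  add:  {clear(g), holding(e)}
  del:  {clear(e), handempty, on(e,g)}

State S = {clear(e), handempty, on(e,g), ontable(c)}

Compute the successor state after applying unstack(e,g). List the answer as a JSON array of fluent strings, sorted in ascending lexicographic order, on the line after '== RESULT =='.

Compute (S \ del) ∪ add:
  pre ⊆ S: {clear(e), handempty, on(e,g)} ⊆ S  — applicable
  S \ del = {ontable(c)}
  ∪ add   = {clear(g), holding(e), ontable(c)}

== RESULT ==
["clear(g)", "holding(e)", "ontable(c)"]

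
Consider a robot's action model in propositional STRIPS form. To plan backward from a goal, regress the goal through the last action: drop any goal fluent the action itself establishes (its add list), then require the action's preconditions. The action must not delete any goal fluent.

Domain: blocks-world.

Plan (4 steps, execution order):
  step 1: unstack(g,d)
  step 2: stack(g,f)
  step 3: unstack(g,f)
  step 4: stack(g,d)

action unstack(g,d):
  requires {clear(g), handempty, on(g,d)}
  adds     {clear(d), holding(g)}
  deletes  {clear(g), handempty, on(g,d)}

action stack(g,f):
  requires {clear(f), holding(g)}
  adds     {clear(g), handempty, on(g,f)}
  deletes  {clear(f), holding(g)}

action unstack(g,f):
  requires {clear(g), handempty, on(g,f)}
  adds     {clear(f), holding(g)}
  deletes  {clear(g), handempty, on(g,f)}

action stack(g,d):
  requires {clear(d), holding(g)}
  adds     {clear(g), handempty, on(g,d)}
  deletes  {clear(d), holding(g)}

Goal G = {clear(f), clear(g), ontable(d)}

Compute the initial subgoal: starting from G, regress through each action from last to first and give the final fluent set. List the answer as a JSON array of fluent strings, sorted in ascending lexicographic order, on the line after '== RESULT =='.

Regress step by step:
  through step 4 (stack(g,d)): drop {clear(g)}, keep {clear(f), ontable(d)}, require {clear(d), holding(g)}
    → {clear(d), clear(f), holding(g), ontable(d)}
  through step 3 (unstack(g,f)): drop {clear(f), holding(g)}, keep {clear(d), ontable(d)}, require {clear(g), handempty, on(g,f)}
    → {clear(d), clear(g), handempty, on(g,f), ontable(d)}
  through step 2 (stack(g,f)): drop {clear(g), handempty, on(g,f)}, keep {clear(d), ontable(d)}, require {clear(f), holding(g)}
    → {clear(d), clear(f), holding(g), ontable(d)}
  through step 1 (unstack(g,d)): drop {clear(d), holding(g)}, keep {clear(f), ontable(d)}, require {clear(g), handempty, on(g,d)}
    → {clear(f), clear(g), handempty, on(g,d), ontable(d)}

== RESULT ==
["clear(f)", "clear(g)", "handempty", "on(g,d)", "ontable(d)"]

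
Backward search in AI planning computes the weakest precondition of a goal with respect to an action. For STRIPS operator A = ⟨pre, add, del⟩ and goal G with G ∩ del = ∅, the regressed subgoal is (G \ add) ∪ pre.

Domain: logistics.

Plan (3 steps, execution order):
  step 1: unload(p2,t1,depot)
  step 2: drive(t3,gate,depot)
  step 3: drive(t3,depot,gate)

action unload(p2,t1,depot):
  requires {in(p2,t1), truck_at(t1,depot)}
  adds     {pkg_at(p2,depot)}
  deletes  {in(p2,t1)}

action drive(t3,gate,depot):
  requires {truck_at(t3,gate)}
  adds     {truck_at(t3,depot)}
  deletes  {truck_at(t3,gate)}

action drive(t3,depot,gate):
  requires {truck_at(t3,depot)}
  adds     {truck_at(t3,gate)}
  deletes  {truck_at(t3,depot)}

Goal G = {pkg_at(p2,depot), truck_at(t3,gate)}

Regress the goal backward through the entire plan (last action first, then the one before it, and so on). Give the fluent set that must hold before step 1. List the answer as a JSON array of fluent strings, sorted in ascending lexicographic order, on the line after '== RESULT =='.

Regress step by step:
  through step 3 (drive(t3,depot,gate)): drop {truck_at(t3,gate)}, keep {pkg_at(p2,depot)}, require {truck_at(t3,depot)}
    → {pkg_at(p2,depot), truck_at(t3,depot)}
  through step 2 (drive(t3,gate,depot)): drop {truck_at(t3,depot)}, keep {pkg_at(p2,depot)}, require {truck_at(t3,gate)}
    → {pkg_at(p2,depot), truck_at(t3,gate)}
  through step 1 (unload(p2,t1,depot)): drop {pkg_at(p2,depot)}, keep {truck_at(t3,gate)}, require {in(p2,t1), truck_at(t1,depot)}
    → {in(p2,t1), truck_at(t1,depot), truck_at(t3,gate)}

== RESULT ==
["in(p2,t1)", "truck_at(t1,depot)", "truck_at(t3,gate)"]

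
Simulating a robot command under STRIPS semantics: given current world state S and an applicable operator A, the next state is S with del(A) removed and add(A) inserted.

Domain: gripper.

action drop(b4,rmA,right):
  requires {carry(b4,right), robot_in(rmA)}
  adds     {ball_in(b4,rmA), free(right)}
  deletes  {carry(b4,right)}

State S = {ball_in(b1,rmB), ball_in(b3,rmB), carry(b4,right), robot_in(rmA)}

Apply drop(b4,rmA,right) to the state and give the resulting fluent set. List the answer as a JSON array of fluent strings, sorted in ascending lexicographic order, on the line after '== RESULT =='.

Compute (S \ del) ∪ add:
  pre ⊆ S: {carry(b4,right), robot_in(rmA)} ⊆ S  — applicable
  S \ del = {ball_in(b1,rmB), ball_in(b3,rmB), robot_in(rmA)}
  ∪ add   = {ball_in(b1,rmB), ball_in(b3,rmB), ball_in(b4,rmA), free(right), robot_in(rmA)}

== RESULT ==
["ball_in(b1,rmB)", "ball_in(b3,rmB)", "ball_in(b4,rmA)", "free(right)", "robot_in(rmA)"]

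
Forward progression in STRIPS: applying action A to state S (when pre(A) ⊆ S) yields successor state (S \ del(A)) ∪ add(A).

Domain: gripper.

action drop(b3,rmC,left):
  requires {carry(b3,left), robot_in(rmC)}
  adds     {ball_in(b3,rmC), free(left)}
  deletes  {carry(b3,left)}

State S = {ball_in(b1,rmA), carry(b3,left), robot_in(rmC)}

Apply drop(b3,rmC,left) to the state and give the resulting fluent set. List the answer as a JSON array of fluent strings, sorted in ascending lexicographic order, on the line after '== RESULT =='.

Compute (S \ del) ∪ add:
  pre ⊆ S: {carry(b3,left), robot_in(rmC)} ⊆ S  — applicable
  S \ del = {ball_in(b1,rmA), robot_in(rmC)}
  ∪ add   = {ball_in(b1,rmA), ball_in(b3,rmC), free(left), robot_in(rmC)}

== RESULT ==
["ball_in(b1,rmA)", "ball_in(b3,rmC)", "free(left)", "robot_in(rmC)"]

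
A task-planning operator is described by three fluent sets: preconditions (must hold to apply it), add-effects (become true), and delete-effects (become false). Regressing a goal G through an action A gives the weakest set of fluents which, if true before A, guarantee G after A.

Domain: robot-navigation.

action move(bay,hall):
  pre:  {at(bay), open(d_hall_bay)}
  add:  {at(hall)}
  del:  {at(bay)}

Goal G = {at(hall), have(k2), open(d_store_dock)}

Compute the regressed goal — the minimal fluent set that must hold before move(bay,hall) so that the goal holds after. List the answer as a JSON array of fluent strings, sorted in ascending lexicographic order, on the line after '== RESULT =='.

Compute (G \ add) ∪ pre:
  G ∩ del = {}  (empty — regression defined)
  G \ add = {at(hall), have(k2), open(d_store_dock)} \ {at(hall)} = {have(k2), open(d_store_dock)}
  ∪ pre   = {have(k2), open(d_store_dock)} ∪ {at(bay), open(d_hall_bay)}
          = {at(bay), have(k2), open(d_hall_bay), open(d_store_dock)}

== RESULT ==
["at(bay)", "have(k2)", "open(d_hall_bay)", "open(d_store_dock)"]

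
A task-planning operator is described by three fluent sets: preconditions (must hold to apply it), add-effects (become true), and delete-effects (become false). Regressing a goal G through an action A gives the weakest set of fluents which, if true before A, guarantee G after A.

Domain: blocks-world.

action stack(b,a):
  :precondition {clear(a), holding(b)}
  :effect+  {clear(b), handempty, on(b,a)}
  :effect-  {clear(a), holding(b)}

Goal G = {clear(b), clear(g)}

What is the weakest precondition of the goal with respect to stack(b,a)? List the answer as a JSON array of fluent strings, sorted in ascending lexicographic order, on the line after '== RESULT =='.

Regress:
  G ∩ del = {}  (empty — regression defined)
  G \ add = {clear(b), clear(g)} \ {clear(b), handempty, on(b,a)} = {clear(g)}
  ∪ pre   = {clear(g)} ∪ {clear(a), holding(b)}
          = {clear(a), clear(g), holding(b)}

== RESULT ==
["clear(a)", "clear(g)", "holding(b)"]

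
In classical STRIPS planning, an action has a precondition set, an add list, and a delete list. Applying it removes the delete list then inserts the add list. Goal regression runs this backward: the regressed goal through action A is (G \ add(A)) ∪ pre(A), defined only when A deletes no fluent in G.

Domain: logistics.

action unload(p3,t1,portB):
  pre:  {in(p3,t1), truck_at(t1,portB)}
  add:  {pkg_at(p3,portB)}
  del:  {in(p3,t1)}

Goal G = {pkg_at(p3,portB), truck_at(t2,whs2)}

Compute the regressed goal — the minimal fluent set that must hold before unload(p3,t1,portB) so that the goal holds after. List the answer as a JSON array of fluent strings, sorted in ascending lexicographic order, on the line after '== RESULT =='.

Compute (G \ add) ∪ pre:
  G ∩ del = {}  (empty — regression defined)
  G \ add = {pkg_at(p3,portB), truck_at(t2,whs2)} \ {pkg_at(p3,portB)} = {truck_at(t2,whs2)}
  ∪ pre   = {truck_at(t2,whs2)} ∪ {in(p3,t1), truck_at(t1,portB)}
          = {in(p3,t1), truck_at(t1,portB), truck_at(t2,whs2)}

== RESULT ==
["in(p3,t1)", "truck_at(t1,portB)", "truck_at(t2,whs2)"]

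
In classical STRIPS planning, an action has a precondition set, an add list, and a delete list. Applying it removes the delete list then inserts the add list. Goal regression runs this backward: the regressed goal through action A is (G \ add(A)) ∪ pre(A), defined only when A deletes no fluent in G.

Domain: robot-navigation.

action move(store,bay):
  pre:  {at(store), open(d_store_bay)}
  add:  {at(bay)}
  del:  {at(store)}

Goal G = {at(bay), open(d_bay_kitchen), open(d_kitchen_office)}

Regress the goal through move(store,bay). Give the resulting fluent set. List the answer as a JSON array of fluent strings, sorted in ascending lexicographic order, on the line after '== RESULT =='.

Regress:
  G ∩ del = {}  (empty — regression defined)
  G \ add = {at(bay), open(d_bay_kitchen), open(d_kitchen_office)} \ {at(bay)} = {open(d_bay_kitchen), open(d_kitchen_office)}
  ∪ pre   = {open(d_bay_kitchen), open(d_kitchen_office)} ∪ {at(store), open(d_store_bay)}
          = {at(store), open(d_bay_kitchen), open(d_kitchen_office), open(d_store_bay)}

== RESULT ==
["at(store)", "open(d_bay_kitchen)", "open(d_kitchen_office)", "open(d_store_bay)"]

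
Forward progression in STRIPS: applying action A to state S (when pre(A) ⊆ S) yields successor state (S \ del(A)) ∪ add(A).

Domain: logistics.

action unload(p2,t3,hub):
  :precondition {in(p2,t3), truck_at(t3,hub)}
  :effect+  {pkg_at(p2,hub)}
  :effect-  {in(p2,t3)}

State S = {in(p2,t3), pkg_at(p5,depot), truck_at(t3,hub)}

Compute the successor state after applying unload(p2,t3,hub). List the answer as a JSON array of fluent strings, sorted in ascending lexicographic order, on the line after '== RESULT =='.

Compute (S \ del) ∪ add:
  pre ⊆ S: {in(p2,t3), truck_at(t3,hub)} ⊆ S  — applicable
  S \ del = {pkg_at(p5,depot), truck_at(t3,hub)}
  ∪ add   = {pkg_at(p2,hub), pkg_at(p5,depot), truck_at(t3,hub)}

== RESULT ==
["pkg_at(p2,hub)", "pkg_at(p5,depot)", "truck_at(t3,hub)"]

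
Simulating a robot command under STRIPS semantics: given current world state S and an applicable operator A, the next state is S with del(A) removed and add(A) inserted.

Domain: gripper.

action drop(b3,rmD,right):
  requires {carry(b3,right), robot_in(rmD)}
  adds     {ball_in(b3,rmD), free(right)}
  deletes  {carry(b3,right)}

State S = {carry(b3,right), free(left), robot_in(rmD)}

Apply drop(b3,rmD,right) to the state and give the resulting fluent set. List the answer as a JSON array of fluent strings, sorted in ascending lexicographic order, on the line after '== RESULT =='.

Progress:
  pre ⊆ S: {carry(b3,right), robot_in(rmD)} ⊆ S  — applicable
  S \ del = {free(left), robot_in(rmD)}
  ∪ add   = {ball_in(b3,rmD), free(left), free(right), robot_in(rmD)}

== RESULT ==
["ball_in(b3,rmD)", "free(left)", "free(right)", "robot_in(rmD)"]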